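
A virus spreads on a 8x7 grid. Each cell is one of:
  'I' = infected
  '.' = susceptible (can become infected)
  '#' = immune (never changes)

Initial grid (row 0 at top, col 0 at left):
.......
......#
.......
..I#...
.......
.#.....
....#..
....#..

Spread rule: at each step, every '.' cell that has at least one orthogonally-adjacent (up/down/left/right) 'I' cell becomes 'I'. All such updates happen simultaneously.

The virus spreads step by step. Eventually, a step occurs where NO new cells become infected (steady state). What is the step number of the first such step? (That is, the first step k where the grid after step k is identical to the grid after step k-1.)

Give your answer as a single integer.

Step 0 (initial): 1 infected
Step 1: +3 new -> 4 infected
Step 2: +7 new -> 11 infected
Step 3: +9 new -> 20 infected
Step 4: +12 new -> 32 infected
Step 5: +10 new -> 42 infected
Step 6: +5 new -> 47 infected
Step 7: +3 new -> 50 infected
Step 8: +1 new -> 51 infected
Step 9: +0 new -> 51 infected

Answer: 9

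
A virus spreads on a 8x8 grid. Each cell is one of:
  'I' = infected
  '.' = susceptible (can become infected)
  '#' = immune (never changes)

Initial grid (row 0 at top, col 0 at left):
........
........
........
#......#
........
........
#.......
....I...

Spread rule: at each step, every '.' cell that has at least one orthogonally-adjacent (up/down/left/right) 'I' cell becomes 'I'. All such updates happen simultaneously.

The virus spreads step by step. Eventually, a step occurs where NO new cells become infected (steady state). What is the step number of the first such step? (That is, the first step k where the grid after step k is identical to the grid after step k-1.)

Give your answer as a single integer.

Answer: 12

Derivation:
Step 0 (initial): 1 infected
Step 1: +3 new -> 4 infected
Step 2: +5 new -> 9 infected
Step 3: +7 new -> 16 infected
Step 4: +8 new -> 24 infected
Step 5: +7 new -> 31 infected
Step 6: +8 new -> 39 infected
Step 7: +7 new -> 46 infected
Step 8: +6 new -> 52 infected
Step 9: +5 new -> 57 infected
Step 10: +3 new -> 60 infected
Step 11: +1 new -> 61 infected
Step 12: +0 new -> 61 infected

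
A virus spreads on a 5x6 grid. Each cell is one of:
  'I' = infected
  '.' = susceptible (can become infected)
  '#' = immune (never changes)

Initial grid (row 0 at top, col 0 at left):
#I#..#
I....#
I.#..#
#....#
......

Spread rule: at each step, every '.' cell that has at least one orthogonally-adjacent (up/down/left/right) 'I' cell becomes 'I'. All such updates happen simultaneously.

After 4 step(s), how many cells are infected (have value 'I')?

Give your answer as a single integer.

Step 0 (initial): 3 infected
Step 1: +2 new -> 5 infected
Step 2: +2 new -> 7 infected
Step 3: +3 new -> 10 infected
Step 4: +6 new -> 16 infected

Answer: 16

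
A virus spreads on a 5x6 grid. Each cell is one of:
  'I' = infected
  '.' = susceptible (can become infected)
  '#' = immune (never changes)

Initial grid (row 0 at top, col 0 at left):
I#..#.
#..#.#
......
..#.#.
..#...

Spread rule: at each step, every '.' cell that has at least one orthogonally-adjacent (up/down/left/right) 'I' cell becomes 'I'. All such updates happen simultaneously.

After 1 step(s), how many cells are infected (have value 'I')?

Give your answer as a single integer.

Step 0 (initial): 1 infected
Step 1: +0 new -> 1 infected

Answer: 1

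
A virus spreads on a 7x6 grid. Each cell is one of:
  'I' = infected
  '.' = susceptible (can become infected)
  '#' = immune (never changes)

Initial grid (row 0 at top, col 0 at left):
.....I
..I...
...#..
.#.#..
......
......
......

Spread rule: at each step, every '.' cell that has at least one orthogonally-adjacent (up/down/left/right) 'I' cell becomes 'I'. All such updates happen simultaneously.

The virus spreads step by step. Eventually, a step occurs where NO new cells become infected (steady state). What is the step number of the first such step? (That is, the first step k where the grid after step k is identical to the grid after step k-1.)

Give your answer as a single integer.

Answer: 8

Derivation:
Step 0 (initial): 2 infected
Step 1: +6 new -> 8 infected
Step 2: +7 new -> 15 infected
Step 3: +5 new -> 20 infected
Step 4: +6 new -> 26 infected
Step 5: +6 new -> 32 infected
Step 6: +5 new -> 37 infected
Step 7: +2 new -> 39 infected
Step 8: +0 new -> 39 infected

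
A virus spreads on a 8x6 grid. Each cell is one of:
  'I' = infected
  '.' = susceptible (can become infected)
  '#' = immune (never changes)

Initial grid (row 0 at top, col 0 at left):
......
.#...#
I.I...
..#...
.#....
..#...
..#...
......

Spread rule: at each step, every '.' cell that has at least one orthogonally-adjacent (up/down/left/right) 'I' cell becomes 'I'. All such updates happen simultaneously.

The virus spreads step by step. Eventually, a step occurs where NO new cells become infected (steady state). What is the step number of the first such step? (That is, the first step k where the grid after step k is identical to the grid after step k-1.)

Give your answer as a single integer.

Answer: 9

Derivation:
Step 0 (initial): 2 infected
Step 1: +5 new -> 7 infected
Step 2: +7 new -> 14 infected
Step 3: +7 new -> 21 infected
Step 4: +7 new -> 28 infected
Step 5: +6 new -> 34 infected
Step 6: +4 new -> 38 infected
Step 7: +3 new -> 41 infected
Step 8: +1 new -> 42 infected
Step 9: +0 new -> 42 infected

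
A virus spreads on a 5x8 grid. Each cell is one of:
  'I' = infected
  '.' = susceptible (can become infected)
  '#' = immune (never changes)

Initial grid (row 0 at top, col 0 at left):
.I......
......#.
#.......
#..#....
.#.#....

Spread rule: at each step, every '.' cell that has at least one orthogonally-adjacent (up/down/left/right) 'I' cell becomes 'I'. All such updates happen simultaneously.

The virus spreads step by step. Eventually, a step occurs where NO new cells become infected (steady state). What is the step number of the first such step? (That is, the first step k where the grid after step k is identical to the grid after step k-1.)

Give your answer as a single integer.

Answer: 11

Derivation:
Step 0 (initial): 1 infected
Step 1: +3 new -> 4 infected
Step 2: +4 new -> 8 infected
Step 3: +4 new -> 12 infected
Step 4: +4 new -> 16 infected
Step 5: +4 new -> 20 infected
Step 6: +3 new -> 23 infected
Step 7: +4 new -> 27 infected
Step 8: +3 new -> 30 infected
Step 9: +2 new -> 32 infected
Step 10: +1 new -> 33 infected
Step 11: +0 new -> 33 infected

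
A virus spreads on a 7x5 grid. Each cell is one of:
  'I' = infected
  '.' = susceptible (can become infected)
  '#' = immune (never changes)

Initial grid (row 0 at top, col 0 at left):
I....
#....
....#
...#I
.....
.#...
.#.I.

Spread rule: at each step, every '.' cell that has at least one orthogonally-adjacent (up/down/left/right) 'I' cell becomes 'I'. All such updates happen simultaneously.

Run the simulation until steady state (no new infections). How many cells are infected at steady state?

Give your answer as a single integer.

Step 0 (initial): 3 infected
Step 1: +5 new -> 8 infected
Step 2: +5 new -> 13 infected
Step 3: +4 new -> 17 infected
Step 4: +7 new -> 24 infected
Step 5: +4 new -> 28 infected
Step 6: +1 new -> 29 infected
Step 7: +1 new -> 30 infected
Step 8: +0 new -> 30 infected

Answer: 30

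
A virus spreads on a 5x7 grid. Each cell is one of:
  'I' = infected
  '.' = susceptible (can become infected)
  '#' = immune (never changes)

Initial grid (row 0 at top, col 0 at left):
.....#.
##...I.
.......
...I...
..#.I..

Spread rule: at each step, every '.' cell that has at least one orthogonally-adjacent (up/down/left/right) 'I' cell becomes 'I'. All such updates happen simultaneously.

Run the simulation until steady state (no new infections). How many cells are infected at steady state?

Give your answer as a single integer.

Step 0 (initial): 3 infected
Step 1: +8 new -> 11 infected
Step 2: +9 new -> 20 infected
Step 3: +6 new -> 26 infected
Step 4: +3 new -> 29 infected
Step 5: +1 new -> 30 infected
Step 6: +1 new -> 31 infected
Step 7: +0 new -> 31 infected

Answer: 31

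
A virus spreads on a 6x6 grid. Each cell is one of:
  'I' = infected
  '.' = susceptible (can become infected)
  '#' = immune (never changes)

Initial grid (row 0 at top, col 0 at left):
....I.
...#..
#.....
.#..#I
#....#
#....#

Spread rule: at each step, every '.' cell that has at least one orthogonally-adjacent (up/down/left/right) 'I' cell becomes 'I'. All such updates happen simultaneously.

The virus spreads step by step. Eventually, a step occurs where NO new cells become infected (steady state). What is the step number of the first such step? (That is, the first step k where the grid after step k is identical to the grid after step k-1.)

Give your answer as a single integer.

Step 0 (initial): 2 infected
Step 1: +4 new -> 6 infected
Step 2: +3 new -> 9 infected
Step 3: +3 new -> 12 infected
Step 4: +4 new -> 16 infected
Step 5: +4 new -> 20 infected
Step 6: +3 new -> 23 infected
Step 7: +3 new -> 26 infected
Step 8: +1 new -> 27 infected
Step 9: +0 new -> 27 infected

Answer: 9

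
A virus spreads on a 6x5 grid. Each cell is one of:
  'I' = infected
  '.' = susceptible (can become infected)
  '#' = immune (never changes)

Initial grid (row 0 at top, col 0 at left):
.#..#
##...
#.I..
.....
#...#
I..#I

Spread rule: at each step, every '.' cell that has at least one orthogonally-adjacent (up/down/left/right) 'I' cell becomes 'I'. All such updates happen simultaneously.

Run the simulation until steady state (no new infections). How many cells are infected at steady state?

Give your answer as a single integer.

Step 0 (initial): 3 infected
Step 1: +5 new -> 8 infected
Step 2: +8 new -> 16 infected
Step 3: +5 new -> 21 infected
Step 4: +0 new -> 21 infected

Answer: 21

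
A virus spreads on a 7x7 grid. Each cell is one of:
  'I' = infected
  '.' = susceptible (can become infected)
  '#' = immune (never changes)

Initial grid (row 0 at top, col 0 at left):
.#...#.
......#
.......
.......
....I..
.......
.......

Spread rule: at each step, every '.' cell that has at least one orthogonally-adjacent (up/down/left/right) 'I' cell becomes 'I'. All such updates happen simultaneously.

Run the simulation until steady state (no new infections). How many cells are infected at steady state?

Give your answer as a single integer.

Answer: 45

Derivation:
Step 0 (initial): 1 infected
Step 1: +4 new -> 5 infected
Step 2: +8 new -> 13 infected
Step 3: +10 new -> 23 infected
Step 4: +10 new -> 33 infected
Step 5: +6 new -> 39 infected
Step 6: +4 new -> 43 infected
Step 7: +1 new -> 44 infected
Step 8: +1 new -> 45 infected
Step 9: +0 new -> 45 infected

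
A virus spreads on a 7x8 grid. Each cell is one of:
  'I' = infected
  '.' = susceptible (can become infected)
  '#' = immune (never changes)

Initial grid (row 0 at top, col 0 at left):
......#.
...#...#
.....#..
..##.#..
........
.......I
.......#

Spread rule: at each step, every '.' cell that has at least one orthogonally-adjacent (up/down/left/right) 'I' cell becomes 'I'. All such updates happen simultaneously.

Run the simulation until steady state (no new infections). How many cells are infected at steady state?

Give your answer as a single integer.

Answer: 47

Derivation:
Step 0 (initial): 1 infected
Step 1: +2 new -> 3 infected
Step 2: +4 new -> 7 infected
Step 3: +5 new -> 12 infected
Step 4: +4 new -> 16 infected
Step 5: +5 new -> 21 infected
Step 6: +5 new -> 26 infected
Step 7: +6 new -> 32 infected
Step 8: +5 new -> 37 infected
Step 9: +4 new -> 41 infected
Step 10: +3 new -> 44 infected
Step 11: +2 new -> 46 infected
Step 12: +1 new -> 47 infected
Step 13: +0 new -> 47 infected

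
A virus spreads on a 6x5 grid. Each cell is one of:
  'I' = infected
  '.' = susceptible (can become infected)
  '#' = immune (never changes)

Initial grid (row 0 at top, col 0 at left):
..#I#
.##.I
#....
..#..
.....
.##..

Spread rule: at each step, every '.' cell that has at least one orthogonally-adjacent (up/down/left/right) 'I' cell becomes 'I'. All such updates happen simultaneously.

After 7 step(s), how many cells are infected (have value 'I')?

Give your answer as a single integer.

Step 0 (initial): 2 infected
Step 1: +2 new -> 4 infected
Step 2: +2 new -> 6 infected
Step 3: +3 new -> 9 infected
Step 4: +3 new -> 12 infected
Step 5: +3 new -> 15 infected
Step 6: +2 new -> 17 infected
Step 7: +1 new -> 18 infected

Answer: 18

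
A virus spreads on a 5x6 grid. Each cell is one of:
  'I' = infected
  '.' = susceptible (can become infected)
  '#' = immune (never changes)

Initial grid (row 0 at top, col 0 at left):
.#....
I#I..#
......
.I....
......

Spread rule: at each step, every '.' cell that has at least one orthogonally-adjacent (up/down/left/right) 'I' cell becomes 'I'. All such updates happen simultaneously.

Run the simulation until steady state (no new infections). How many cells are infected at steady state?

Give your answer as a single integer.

Step 0 (initial): 3 infected
Step 1: +9 new -> 12 infected
Step 2: +6 new -> 18 infected
Step 3: +4 new -> 22 infected
Step 4: +4 new -> 26 infected
Step 5: +1 new -> 27 infected
Step 6: +0 new -> 27 infected

Answer: 27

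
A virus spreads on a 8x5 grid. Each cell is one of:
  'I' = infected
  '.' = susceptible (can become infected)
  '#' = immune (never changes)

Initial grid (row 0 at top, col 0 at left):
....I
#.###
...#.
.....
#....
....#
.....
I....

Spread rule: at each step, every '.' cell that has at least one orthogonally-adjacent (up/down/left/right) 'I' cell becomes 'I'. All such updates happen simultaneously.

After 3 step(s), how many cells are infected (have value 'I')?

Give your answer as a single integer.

Step 0 (initial): 2 infected
Step 1: +3 new -> 5 infected
Step 2: +4 new -> 9 infected
Step 3: +4 new -> 13 infected

Answer: 13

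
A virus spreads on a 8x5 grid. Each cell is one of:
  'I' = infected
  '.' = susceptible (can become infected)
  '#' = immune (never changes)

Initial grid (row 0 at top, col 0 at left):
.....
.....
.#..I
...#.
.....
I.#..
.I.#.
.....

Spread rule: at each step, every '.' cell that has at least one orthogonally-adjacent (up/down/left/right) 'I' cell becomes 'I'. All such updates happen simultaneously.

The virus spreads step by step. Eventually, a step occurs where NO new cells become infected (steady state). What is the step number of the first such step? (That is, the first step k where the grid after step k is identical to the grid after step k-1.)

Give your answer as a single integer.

Step 0 (initial): 3 infected
Step 1: +8 new -> 11 infected
Step 2: +8 new -> 19 infected
Step 3: +9 new -> 28 infected
Step 4: +6 new -> 34 infected
Step 5: +2 new -> 36 infected
Step 6: +0 new -> 36 infected

Answer: 6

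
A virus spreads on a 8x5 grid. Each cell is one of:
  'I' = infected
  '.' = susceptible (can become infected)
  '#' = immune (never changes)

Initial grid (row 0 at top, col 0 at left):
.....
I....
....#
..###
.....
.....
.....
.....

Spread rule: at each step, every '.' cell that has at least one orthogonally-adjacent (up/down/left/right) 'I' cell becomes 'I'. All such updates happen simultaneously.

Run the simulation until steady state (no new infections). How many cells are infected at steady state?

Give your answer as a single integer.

Answer: 36

Derivation:
Step 0 (initial): 1 infected
Step 1: +3 new -> 4 infected
Step 2: +4 new -> 8 infected
Step 3: +5 new -> 13 infected
Step 4: +5 new -> 18 infected
Step 5: +4 new -> 22 infected
Step 6: +4 new -> 26 infected
Step 7: +4 new -> 30 infected
Step 8: +3 new -> 33 infected
Step 9: +2 new -> 35 infected
Step 10: +1 new -> 36 infected
Step 11: +0 new -> 36 infected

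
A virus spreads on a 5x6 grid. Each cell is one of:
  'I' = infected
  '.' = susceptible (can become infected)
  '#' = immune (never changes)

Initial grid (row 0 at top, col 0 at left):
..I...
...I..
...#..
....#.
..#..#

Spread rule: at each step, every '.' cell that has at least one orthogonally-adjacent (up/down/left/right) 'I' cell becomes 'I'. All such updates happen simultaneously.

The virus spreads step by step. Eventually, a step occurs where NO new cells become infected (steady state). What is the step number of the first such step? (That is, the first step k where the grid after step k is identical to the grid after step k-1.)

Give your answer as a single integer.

Step 0 (initial): 2 infected
Step 1: +4 new -> 6 infected
Step 2: +6 new -> 12 infected
Step 3: +5 new -> 17 infected
Step 4: +4 new -> 21 infected
Step 5: +3 new -> 24 infected
Step 6: +2 new -> 26 infected
Step 7: +0 new -> 26 infected

Answer: 7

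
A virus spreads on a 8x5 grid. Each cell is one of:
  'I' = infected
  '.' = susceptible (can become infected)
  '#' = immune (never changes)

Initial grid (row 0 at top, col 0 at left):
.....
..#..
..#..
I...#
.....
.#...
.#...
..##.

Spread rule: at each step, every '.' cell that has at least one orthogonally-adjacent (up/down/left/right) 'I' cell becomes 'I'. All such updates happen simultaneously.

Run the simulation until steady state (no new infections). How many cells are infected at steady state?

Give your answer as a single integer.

Answer: 33

Derivation:
Step 0 (initial): 1 infected
Step 1: +3 new -> 4 infected
Step 2: +5 new -> 9 infected
Step 3: +5 new -> 14 infected
Step 4: +5 new -> 19 infected
Step 5: +7 new -> 26 infected
Step 6: +4 new -> 30 infected
Step 7: +2 new -> 32 infected
Step 8: +1 new -> 33 infected
Step 9: +0 new -> 33 infected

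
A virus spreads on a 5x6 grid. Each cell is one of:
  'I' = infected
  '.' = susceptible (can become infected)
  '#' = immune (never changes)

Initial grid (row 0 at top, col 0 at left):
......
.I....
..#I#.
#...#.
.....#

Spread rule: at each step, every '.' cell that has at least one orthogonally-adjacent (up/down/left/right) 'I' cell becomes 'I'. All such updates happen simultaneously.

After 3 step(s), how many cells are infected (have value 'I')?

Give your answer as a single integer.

Step 0 (initial): 2 infected
Step 1: +6 new -> 8 infected
Step 2: +8 new -> 16 infected
Step 3: +5 new -> 21 infected

Answer: 21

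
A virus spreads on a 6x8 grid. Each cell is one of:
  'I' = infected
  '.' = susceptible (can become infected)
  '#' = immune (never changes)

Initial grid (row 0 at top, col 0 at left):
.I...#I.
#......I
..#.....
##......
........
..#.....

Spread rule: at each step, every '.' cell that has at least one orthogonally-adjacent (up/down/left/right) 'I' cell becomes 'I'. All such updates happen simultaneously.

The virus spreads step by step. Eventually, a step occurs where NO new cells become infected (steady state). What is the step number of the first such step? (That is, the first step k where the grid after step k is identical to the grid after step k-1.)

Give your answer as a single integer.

Answer: 11

Derivation:
Step 0 (initial): 3 infected
Step 1: +6 new -> 9 infected
Step 2: +6 new -> 15 infected
Step 3: +7 new -> 22 infected
Step 4: +5 new -> 27 infected
Step 5: +4 new -> 31 infected
Step 6: +4 new -> 35 infected
Step 7: +3 new -> 38 infected
Step 8: +1 new -> 39 infected
Step 9: +2 new -> 41 infected
Step 10: +1 new -> 42 infected
Step 11: +0 new -> 42 infected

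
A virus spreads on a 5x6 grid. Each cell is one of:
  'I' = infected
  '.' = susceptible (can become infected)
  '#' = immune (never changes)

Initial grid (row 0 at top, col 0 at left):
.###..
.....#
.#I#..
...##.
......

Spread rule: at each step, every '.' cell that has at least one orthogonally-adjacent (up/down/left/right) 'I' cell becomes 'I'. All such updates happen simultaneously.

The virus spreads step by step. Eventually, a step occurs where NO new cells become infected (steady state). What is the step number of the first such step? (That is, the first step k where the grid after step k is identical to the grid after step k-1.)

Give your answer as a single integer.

Step 0 (initial): 1 infected
Step 1: +2 new -> 3 infected
Step 2: +4 new -> 7 infected
Step 3: +5 new -> 12 infected
Step 4: +6 new -> 18 infected
Step 5: +3 new -> 21 infected
Step 6: +1 new -> 22 infected
Step 7: +0 new -> 22 infected

Answer: 7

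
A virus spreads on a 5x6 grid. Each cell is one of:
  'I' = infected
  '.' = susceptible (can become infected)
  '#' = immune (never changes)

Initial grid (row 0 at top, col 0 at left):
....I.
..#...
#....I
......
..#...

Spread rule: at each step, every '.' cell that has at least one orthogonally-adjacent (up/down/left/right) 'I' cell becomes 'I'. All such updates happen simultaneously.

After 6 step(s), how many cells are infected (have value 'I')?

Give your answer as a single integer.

Step 0 (initial): 2 infected
Step 1: +6 new -> 8 infected
Step 2: +5 new -> 13 infected
Step 3: +4 new -> 17 infected
Step 4: +5 new -> 22 infected
Step 5: +2 new -> 24 infected
Step 6: +2 new -> 26 infected

Answer: 26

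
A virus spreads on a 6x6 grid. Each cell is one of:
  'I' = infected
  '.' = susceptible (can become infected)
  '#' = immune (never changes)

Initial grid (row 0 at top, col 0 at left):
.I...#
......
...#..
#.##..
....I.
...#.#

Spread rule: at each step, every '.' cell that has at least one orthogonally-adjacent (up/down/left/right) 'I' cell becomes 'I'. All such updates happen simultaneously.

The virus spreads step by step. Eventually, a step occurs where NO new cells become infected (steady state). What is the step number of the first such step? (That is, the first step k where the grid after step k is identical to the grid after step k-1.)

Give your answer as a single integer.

Step 0 (initial): 2 infected
Step 1: +7 new -> 9 infected
Step 2: +7 new -> 16 infected
Step 3: +9 new -> 25 infected
Step 4: +3 new -> 28 infected
Step 5: +1 new -> 29 infected
Step 6: +0 new -> 29 infected

Answer: 6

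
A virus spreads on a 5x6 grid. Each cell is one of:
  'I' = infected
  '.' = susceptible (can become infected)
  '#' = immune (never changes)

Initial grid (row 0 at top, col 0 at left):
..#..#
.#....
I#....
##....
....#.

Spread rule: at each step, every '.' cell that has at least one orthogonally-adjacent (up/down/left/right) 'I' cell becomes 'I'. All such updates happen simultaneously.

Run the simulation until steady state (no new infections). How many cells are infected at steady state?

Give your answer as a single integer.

Answer: 4

Derivation:
Step 0 (initial): 1 infected
Step 1: +1 new -> 2 infected
Step 2: +1 new -> 3 infected
Step 3: +1 new -> 4 infected
Step 4: +0 new -> 4 infected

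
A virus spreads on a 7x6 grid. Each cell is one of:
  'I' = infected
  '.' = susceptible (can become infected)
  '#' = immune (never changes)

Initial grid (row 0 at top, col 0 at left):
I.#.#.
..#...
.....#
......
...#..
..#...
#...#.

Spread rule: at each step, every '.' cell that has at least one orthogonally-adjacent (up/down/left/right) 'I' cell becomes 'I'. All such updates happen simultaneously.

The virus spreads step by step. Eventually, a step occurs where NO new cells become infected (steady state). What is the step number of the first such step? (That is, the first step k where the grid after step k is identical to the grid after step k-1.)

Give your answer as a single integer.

Answer: 12

Derivation:
Step 0 (initial): 1 infected
Step 1: +2 new -> 3 infected
Step 2: +2 new -> 5 infected
Step 3: +2 new -> 7 infected
Step 4: +3 new -> 10 infected
Step 5: +4 new -> 14 infected
Step 6: +5 new -> 19 infected
Step 7: +4 new -> 23 infected
Step 8: +4 new -> 27 infected
Step 9: +4 new -> 31 infected
Step 10: +2 new -> 33 infected
Step 11: +1 new -> 34 infected
Step 12: +0 new -> 34 infected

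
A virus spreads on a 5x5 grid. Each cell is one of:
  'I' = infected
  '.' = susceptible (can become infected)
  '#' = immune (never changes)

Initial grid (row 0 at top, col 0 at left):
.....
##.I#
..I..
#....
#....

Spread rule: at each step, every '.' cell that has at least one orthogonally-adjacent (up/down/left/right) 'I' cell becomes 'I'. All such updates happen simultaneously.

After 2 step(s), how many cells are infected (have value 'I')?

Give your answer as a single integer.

Answer: 14

Derivation:
Step 0 (initial): 2 infected
Step 1: +5 new -> 7 infected
Step 2: +7 new -> 14 infected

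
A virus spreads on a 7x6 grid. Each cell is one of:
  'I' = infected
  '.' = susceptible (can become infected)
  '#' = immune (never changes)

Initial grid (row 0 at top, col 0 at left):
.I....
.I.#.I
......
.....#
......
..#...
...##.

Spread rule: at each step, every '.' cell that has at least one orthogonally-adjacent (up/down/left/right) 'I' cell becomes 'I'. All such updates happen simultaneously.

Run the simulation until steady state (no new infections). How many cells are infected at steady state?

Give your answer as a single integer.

Step 0 (initial): 3 infected
Step 1: +8 new -> 11 infected
Step 2: +6 new -> 17 infected
Step 3: +5 new -> 22 infected
Step 4: +5 new -> 27 infected
Step 5: +5 new -> 32 infected
Step 6: +4 new -> 36 infected
Step 7: +1 new -> 37 infected
Step 8: +0 new -> 37 infected

Answer: 37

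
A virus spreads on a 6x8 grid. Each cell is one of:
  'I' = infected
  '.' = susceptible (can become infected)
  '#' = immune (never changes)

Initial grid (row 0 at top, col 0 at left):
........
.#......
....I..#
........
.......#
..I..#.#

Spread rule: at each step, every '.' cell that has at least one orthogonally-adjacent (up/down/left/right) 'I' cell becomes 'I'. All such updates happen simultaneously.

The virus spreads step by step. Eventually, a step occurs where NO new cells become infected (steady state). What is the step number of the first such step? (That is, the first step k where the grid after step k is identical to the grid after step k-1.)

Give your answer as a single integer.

Step 0 (initial): 2 infected
Step 1: +7 new -> 9 infected
Step 2: +13 new -> 22 infected
Step 3: +9 new -> 31 infected
Step 4: +7 new -> 38 infected
Step 5: +4 new -> 42 infected
Step 6: +1 new -> 43 infected
Step 7: +0 new -> 43 infected

Answer: 7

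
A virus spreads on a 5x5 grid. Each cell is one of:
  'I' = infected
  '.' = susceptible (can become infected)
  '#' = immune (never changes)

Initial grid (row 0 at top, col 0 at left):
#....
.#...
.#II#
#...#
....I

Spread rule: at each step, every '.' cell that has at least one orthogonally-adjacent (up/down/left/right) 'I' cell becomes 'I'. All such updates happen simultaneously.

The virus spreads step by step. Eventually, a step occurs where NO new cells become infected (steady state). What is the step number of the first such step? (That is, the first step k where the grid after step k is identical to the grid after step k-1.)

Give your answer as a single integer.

Step 0 (initial): 3 infected
Step 1: +5 new -> 8 infected
Step 2: +5 new -> 13 infected
Step 3: +3 new -> 16 infected
Step 4: +1 new -> 17 infected
Step 5: +0 new -> 17 infected

Answer: 5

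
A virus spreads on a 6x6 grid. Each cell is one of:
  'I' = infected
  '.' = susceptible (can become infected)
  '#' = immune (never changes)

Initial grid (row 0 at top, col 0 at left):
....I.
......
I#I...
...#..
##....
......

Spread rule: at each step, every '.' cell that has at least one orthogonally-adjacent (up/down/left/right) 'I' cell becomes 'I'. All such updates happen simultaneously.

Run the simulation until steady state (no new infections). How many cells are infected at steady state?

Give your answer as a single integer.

Step 0 (initial): 3 infected
Step 1: +8 new -> 11 infected
Step 2: +8 new -> 19 infected
Step 3: +5 new -> 24 infected
Step 4: +4 new -> 28 infected
Step 5: +3 new -> 31 infected
Step 6: +1 new -> 32 infected
Step 7: +0 new -> 32 infected

Answer: 32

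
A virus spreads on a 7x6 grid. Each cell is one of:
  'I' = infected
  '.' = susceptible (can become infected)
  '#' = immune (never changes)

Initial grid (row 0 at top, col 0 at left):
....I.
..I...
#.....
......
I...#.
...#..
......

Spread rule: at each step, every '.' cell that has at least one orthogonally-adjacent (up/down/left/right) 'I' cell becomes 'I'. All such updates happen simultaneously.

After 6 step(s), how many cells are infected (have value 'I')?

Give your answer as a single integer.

Answer: 37

Derivation:
Step 0 (initial): 3 infected
Step 1: +10 new -> 13 infected
Step 2: +11 new -> 24 infected
Step 3: +7 new -> 31 infected
Step 4: +2 new -> 33 infected
Step 5: +2 new -> 35 infected
Step 6: +2 new -> 37 infected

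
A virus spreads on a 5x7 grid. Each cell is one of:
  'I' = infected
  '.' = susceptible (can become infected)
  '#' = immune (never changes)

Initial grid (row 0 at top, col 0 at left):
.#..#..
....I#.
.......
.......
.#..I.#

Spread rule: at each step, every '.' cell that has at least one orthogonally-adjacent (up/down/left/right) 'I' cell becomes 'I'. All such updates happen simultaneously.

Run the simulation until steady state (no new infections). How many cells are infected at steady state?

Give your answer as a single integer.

Step 0 (initial): 2 infected
Step 1: +5 new -> 7 infected
Step 2: +7 new -> 14 infected
Step 3: +6 new -> 20 infected
Step 4: +4 new -> 24 infected
Step 5: +4 new -> 28 infected
Step 6: +2 new -> 30 infected
Step 7: +0 new -> 30 infected

Answer: 30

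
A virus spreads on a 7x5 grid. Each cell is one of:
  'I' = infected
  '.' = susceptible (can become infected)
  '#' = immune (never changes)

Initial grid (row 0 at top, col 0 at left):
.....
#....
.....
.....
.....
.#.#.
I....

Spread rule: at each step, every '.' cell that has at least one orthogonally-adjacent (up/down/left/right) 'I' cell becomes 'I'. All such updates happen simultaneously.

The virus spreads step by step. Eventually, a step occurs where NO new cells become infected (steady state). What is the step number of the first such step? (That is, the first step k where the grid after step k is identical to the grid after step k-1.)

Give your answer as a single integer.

Step 0 (initial): 1 infected
Step 1: +2 new -> 3 infected
Step 2: +2 new -> 5 infected
Step 3: +4 new -> 9 infected
Step 4: +4 new -> 13 infected
Step 5: +4 new -> 17 infected
Step 6: +4 new -> 21 infected
Step 7: +4 new -> 25 infected
Step 8: +4 new -> 29 infected
Step 9: +2 new -> 31 infected
Step 10: +1 new -> 32 infected
Step 11: +0 new -> 32 infected

Answer: 11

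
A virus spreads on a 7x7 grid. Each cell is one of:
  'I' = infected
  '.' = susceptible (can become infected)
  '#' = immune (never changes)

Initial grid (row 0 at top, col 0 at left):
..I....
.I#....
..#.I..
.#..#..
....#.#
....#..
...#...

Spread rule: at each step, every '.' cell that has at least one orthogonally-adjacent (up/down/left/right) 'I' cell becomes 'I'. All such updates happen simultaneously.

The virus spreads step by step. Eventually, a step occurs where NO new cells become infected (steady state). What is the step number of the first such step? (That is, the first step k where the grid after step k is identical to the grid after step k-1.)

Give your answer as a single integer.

Answer: 8

Derivation:
Step 0 (initial): 3 infected
Step 1: +7 new -> 10 infected
Step 2: +8 new -> 18 infected
Step 3: +7 new -> 25 infected
Step 4: +5 new -> 30 infected
Step 5: +5 new -> 35 infected
Step 6: +5 new -> 40 infected
Step 7: +1 new -> 41 infected
Step 8: +0 new -> 41 infected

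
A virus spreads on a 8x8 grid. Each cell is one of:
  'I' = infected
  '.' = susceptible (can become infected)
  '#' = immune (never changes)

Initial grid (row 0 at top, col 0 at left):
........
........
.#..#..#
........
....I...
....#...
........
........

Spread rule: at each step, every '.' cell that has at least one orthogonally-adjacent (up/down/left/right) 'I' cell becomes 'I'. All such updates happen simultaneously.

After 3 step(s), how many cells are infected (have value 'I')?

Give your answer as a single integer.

Step 0 (initial): 1 infected
Step 1: +3 new -> 4 infected
Step 2: +6 new -> 10 infected
Step 3: +10 new -> 20 infected

Answer: 20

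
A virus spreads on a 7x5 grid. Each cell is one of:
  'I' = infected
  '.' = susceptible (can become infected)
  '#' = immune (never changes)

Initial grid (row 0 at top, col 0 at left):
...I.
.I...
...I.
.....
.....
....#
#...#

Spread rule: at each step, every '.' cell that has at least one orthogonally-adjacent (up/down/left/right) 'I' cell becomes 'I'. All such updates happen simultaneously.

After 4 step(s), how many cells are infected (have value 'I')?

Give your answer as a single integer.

Step 0 (initial): 3 infected
Step 1: +10 new -> 13 infected
Step 2: +7 new -> 20 infected
Step 3: +5 new -> 25 infected
Step 4: +4 new -> 29 infected

Answer: 29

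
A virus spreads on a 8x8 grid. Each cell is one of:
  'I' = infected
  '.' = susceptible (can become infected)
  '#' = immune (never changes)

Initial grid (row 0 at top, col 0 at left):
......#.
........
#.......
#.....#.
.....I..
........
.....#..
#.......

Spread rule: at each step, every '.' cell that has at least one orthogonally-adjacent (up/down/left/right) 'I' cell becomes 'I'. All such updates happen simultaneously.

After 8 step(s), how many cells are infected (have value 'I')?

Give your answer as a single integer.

Step 0 (initial): 1 infected
Step 1: +4 new -> 5 infected
Step 2: +6 new -> 11 infected
Step 3: +10 new -> 21 infected
Step 4: +12 new -> 33 infected
Step 5: +11 new -> 44 infected
Step 6: +7 new -> 51 infected
Step 7: +4 new -> 55 infected
Step 8: +2 new -> 57 infected

Answer: 57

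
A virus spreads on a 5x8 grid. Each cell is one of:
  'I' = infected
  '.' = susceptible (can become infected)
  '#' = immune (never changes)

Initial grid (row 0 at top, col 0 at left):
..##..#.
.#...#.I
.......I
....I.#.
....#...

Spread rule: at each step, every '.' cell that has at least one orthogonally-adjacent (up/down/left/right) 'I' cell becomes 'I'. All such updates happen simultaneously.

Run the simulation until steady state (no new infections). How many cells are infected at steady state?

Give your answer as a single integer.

Step 0 (initial): 3 infected
Step 1: +7 new -> 10 infected
Step 2: +7 new -> 17 infected
Step 3: +6 new -> 23 infected
Step 4: +5 new -> 28 infected
Step 5: +2 new -> 30 infected
Step 6: +1 new -> 31 infected
Step 7: +1 new -> 32 infected
Step 8: +1 new -> 33 infected
Step 9: +0 new -> 33 infected

Answer: 33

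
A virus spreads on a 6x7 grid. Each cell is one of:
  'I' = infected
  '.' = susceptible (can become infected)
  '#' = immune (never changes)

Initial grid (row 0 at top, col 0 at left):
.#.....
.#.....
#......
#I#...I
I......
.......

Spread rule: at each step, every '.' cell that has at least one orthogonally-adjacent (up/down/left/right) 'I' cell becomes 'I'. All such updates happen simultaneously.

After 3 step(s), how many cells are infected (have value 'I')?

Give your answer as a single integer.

Answer: 27

Derivation:
Step 0 (initial): 3 infected
Step 1: +6 new -> 9 infected
Step 2: +8 new -> 17 infected
Step 3: +10 new -> 27 infected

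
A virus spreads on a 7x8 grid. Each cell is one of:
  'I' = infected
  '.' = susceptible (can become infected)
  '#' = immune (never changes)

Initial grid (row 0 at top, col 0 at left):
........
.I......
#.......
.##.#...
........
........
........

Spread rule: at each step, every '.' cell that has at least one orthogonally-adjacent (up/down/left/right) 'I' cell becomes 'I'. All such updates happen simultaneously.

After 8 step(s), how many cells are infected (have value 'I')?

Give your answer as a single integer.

Answer: 42

Derivation:
Step 0 (initial): 1 infected
Step 1: +4 new -> 5 infected
Step 2: +4 new -> 9 infected
Step 3: +3 new -> 12 infected
Step 4: +4 new -> 16 infected
Step 5: +4 new -> 20 infected
Step 6: +7 new -> 27 infected
Step 7: +8 new -> 35 infected
Step 8: +7 new -> 42 infected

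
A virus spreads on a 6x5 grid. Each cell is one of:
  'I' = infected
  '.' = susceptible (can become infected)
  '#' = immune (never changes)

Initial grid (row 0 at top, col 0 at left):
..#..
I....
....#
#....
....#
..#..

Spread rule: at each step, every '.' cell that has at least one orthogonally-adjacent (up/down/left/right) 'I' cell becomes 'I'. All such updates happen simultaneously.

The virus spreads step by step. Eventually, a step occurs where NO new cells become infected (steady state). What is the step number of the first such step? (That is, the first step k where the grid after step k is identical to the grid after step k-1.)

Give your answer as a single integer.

Answer: 9

Derivation:
Step 0 (initial): 1 infected
Step 1: +3 new -> 4 infected
Step 2: +3 new -> 7 infected
Step 3: +3 new -> 10 infected
Step 4: +5 new -> 15 infected
Step 5: +5 new -> 20 infected
Step 6: +3 new -> 23 infected
Step 7: +1 new -> 24 infected
Step 8: +1 new -> 25 infected
Step 9: +0 new -> 25 infected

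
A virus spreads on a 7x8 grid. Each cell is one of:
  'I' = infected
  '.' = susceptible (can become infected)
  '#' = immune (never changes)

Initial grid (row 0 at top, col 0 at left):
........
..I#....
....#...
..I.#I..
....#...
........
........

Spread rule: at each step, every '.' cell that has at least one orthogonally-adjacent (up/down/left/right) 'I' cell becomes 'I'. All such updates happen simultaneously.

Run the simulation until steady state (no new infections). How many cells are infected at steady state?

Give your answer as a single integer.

Step 0 (initial): 3 infected
Step 1: +9 new -> 12 infected
Step 2: +14 new -> 26 infected
Step 3: +15 new -> 41 infected
Step 4: +8 new -> 49 infected
Step 5: +3 new -> 52 infected
Step 6: +0 new -> 52 infected

Answer: 52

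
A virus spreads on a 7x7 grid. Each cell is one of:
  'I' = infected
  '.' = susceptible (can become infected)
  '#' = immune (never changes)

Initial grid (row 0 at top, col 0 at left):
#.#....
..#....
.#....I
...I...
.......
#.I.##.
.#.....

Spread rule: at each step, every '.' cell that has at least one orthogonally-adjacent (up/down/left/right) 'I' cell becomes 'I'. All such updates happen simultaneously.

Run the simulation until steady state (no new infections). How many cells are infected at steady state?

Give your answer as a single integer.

Step 0 (initial): 3 infected
Step 1: +11 new -> 14 infected
Step 2: +11 new -> 25 infected
Step 3: +8 new -> 33 infected
Step 4: +4 new -> 37 infected
Step 5: +1 new -> 38 infected
Step 6: +1 new -> 39 infected
Step 7: +1 new -> 40 infected
Step 8: +0 new -> 40 infected

Answer: 40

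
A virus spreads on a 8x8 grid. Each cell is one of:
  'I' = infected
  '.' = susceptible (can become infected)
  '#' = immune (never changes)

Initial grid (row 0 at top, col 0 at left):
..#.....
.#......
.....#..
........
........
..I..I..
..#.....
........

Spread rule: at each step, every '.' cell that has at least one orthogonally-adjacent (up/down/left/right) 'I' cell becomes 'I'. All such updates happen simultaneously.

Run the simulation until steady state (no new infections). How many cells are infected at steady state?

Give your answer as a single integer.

Step 0 (initial): 2 infected
Step 1: +7 new -> 9 infected
Step 2: +13 new -> 22 infected
Step 3: +13 new -> 35 infected
Step 4: +10 new -> 45 infected
Step 5: +5 new -> 50 infected
Step 6: +6 new -> 56 infected
Step 7: +3 new -> 59 infected
Step 8: +1 new -> 60 infected
Step 9: +0 new -> 60 infected

Answer: 60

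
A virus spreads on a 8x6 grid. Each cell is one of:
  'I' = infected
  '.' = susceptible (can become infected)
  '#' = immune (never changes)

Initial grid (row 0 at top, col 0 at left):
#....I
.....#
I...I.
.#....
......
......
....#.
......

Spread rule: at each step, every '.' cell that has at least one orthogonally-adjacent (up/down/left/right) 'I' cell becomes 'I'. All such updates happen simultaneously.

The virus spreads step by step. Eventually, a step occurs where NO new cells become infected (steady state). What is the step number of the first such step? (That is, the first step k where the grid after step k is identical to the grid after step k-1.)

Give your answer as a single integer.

Step 0 (initial): 3 infected
Step 1: +8 new -> 11 infected
Step 2: +8 new -> 19 infected
Step 3: +9 new -> 28 infected
Step 4: +5 new -> 33 infected
Step 5: +5 new -> 38 infected
Step 6: +4 new -> 42 infected
Step 7: +2 new -> 44 infected
Step 8: +0 new -> 44 infected

Answer: 8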